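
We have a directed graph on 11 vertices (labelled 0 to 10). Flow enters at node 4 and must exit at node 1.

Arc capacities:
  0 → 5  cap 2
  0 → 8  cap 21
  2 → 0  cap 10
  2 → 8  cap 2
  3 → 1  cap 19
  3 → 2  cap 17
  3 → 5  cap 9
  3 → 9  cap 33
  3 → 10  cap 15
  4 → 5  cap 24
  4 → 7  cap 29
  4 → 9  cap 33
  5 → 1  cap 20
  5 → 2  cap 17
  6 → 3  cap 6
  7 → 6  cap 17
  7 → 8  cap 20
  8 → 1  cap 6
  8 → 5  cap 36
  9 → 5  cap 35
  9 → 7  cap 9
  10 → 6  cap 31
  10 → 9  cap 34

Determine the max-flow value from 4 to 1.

augment #1: 4→5→1 bottleneck 20, total now 20
augment #2: 4→7→8→1 bottleneck 6, total now 26
augment #3: 4→7→6→3→1 bottleneck 6, total now 32

Maximum flow value: 32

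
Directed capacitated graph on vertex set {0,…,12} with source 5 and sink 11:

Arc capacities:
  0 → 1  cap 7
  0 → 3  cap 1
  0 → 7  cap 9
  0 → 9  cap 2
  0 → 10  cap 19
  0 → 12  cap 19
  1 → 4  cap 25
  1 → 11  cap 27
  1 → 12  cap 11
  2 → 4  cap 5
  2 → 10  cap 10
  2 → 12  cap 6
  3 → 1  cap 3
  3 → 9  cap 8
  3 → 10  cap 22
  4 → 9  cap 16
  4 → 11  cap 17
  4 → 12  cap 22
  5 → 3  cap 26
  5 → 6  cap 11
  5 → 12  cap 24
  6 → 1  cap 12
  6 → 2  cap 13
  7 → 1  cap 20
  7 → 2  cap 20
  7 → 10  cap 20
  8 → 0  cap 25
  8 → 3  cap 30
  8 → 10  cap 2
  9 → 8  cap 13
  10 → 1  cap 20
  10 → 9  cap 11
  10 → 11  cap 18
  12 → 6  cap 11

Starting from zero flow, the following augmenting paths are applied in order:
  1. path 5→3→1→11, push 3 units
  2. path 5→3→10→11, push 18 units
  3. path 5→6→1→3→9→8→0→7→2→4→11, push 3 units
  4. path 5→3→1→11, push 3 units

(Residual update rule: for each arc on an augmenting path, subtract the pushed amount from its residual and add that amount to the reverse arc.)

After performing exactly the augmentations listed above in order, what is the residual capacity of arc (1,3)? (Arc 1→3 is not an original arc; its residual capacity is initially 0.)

after path 1 (5→3→1→11, push 3): res(1,3)=3
after path 2 (5→3→10→11, push 18): res(1,3)=3
after path 3 (5→6→1→3→9→8→0→7→2→4→11, push 3): res(1,3)=0
after path 4 (5→3→1→11, push 3): res(1,3)=3

Residual capacity of (1,3): 3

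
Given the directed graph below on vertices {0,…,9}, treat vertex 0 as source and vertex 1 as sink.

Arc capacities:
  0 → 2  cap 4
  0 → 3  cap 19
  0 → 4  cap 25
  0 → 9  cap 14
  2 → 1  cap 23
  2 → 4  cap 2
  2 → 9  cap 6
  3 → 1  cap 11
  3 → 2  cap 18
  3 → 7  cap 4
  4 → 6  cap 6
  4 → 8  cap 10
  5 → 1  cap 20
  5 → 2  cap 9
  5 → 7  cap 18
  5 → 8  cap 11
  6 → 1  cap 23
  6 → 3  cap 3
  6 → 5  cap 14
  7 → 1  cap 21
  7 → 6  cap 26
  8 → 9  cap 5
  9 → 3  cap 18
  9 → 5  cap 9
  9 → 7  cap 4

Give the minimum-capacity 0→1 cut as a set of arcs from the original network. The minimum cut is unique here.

augment #1: 0→2→1 push 4
augment #2: 0→3→1 push 11
augment #3: 0→3→2→1 push 8
augment #4: 0→4→6→1 push 6
augment #5: 0→9→5→1 push 9
augment #6: 0→9→7→1 push 4
augment #7: 0→9→3→2→1 push 1
augment #8: 0→4→8→9→3→2→1 push 5
max flow = 48; residual-reachable set from 0 gives S-side
cut edges (S→T): {(0,2), (0,3), (0,9), (4,6), (8,9)} total cap 48

Min-cut arcs: {(0,2), (0,3), (0,9), (4,6), (8,9)} (total capacity 48)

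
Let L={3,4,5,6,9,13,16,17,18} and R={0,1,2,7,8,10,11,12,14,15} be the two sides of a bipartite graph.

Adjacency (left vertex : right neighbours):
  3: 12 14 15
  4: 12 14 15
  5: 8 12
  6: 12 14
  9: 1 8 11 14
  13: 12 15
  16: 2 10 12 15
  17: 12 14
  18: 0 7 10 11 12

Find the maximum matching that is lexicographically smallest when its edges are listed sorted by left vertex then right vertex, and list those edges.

|M| = 7 (so the lex-smallest maximum matching has 7 edges)
process left vertices in ascending order; for each, take the smallest-labelled available neighbour that still permits 7 edges overall, or leave it unmatched if none does
lex-smallest matching: {3-12, 4-14, 5-8, 9-1, 13-15, 16-2, 18-0}

Lex-smallest maximum matching: {(3,12), (4,14), (5,8), (9,1), (13,15), (16,2), (18,0)}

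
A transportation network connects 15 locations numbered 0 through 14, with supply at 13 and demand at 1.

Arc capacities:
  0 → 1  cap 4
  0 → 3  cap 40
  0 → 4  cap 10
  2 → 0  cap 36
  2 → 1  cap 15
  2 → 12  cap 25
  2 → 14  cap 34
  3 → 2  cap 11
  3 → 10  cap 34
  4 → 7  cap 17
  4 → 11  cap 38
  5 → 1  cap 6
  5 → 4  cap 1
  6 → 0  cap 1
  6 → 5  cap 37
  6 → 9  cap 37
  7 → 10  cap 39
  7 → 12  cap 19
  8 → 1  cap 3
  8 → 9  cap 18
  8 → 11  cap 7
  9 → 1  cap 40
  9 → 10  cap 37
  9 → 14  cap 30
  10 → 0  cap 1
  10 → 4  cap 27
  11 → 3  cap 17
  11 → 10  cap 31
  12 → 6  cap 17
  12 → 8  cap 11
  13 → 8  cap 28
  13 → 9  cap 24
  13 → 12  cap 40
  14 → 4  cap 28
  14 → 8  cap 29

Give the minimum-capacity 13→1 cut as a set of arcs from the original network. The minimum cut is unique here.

augment #1: 13→8→1 push 3
augment #2: 13→9→1 push 24
augment #3: 13→8→9→1 push 16
augment #4: 13→12→6→0→1 push 1
augment #5: 13→12→6→5→1 push 6
augment #6: 13→8→9→10→0→1 push 1
augment #7: 13→8→11→3→2→1 push 7
augment #8: 13→8→9→10→4→11→3→2→1 push 1
augment #9: 13→12→6→5→4→11→3→2→1 push 1
augment #10: 13→12→6→9→10→4→11→3→2→1 push 2
max flow = 62; residual-reachable set from 13 gives S-side
cut edges (S→T): {(3,2), (5,1), (6,0), (8,1), (9,1), (10,0)} total cap 62

Min-cut arcs: {(3,2), (5,1), (6,0), (8,1), (9,1), (10,0)} (total capacity 62)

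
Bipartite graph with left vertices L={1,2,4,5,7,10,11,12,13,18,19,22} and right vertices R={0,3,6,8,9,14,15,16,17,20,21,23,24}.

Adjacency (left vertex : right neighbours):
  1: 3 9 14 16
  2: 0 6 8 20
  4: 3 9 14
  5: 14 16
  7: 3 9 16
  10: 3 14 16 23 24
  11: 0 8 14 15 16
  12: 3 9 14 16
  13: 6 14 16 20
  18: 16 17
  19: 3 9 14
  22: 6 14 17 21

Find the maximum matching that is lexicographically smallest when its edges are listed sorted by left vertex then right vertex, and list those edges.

|M| = 10 (so the lex-smallest maximum matching has 10 edges)
process left vertices in ascending order; for each, take the smallest-labelled available neighbour that still permits 10 edges overall, or leave it unmatched if none does
lex-smallest matching: {1-3, 2-0, 4-9, 5-14, 7-16, 10-23, 11-8, 13-6, 18-17, 22-21}

Lex-smallest maximum matching: {(1,3), (2,0), (4,9), (5,14), (7,16), (10,23), (11,8), (13,6), (18,17), (22,21)}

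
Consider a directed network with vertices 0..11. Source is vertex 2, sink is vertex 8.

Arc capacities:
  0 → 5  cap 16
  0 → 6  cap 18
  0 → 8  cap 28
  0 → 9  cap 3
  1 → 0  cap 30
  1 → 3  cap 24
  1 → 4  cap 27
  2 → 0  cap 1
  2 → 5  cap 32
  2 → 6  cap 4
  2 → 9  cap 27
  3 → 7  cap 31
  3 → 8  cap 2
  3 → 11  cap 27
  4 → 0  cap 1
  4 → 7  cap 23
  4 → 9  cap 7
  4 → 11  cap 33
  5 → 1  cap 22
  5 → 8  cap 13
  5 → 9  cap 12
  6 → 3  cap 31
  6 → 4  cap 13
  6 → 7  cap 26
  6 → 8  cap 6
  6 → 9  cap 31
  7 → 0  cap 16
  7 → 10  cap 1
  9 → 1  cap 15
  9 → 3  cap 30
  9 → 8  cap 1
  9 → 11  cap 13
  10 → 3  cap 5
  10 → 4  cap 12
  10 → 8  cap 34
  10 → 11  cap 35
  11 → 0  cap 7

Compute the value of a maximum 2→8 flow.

augment #1: 2→0→8 bottleneck 1, total now 1
augment #2: 2→5→8 bottleneck 13, total now 14
augment #3: 2→6→8 bottleneck 4, total now 18
augment #4: 2→9→8 bottleneck 1, total now 19
augment #5: 2→9→3→8 bottleneck 2, total now 21
augment #6: 2→5→1→0→8 bottleneck 19, total now 40
augment #7: 2→9→1→0→8 bottleneck 8, total now 48
augment #8: 2→9→1→0→6→8 bottleneck 2, total now 50
augment #9: 2→9→3→7→10→8 bottleneck 1, total now 51

Maximum flow value: 51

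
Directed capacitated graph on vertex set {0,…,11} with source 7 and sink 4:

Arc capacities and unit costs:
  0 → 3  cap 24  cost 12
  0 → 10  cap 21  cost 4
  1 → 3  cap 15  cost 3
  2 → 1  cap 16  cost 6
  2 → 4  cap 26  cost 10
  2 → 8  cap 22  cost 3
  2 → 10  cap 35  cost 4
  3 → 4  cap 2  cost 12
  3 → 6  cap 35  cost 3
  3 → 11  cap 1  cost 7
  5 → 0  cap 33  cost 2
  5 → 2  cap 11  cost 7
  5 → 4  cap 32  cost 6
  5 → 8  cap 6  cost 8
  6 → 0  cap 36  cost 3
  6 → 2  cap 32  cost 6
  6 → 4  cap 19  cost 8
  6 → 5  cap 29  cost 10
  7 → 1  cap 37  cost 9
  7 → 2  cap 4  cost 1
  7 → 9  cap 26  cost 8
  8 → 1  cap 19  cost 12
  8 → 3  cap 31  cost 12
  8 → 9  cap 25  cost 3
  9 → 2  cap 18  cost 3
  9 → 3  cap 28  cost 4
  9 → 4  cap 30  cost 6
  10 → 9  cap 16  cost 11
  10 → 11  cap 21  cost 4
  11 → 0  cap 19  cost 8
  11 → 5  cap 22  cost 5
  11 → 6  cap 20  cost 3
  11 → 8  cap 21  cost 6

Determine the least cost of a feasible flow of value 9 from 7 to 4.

shortest-cost path #1: 7→2→4 push 4 @ unit cost 11 (adds 44)
shortest-cost path #2: 7→9→4 push 5 @ unit cost 14 (adds 70)
total cost = 114

Minimum cost for 9 units: 114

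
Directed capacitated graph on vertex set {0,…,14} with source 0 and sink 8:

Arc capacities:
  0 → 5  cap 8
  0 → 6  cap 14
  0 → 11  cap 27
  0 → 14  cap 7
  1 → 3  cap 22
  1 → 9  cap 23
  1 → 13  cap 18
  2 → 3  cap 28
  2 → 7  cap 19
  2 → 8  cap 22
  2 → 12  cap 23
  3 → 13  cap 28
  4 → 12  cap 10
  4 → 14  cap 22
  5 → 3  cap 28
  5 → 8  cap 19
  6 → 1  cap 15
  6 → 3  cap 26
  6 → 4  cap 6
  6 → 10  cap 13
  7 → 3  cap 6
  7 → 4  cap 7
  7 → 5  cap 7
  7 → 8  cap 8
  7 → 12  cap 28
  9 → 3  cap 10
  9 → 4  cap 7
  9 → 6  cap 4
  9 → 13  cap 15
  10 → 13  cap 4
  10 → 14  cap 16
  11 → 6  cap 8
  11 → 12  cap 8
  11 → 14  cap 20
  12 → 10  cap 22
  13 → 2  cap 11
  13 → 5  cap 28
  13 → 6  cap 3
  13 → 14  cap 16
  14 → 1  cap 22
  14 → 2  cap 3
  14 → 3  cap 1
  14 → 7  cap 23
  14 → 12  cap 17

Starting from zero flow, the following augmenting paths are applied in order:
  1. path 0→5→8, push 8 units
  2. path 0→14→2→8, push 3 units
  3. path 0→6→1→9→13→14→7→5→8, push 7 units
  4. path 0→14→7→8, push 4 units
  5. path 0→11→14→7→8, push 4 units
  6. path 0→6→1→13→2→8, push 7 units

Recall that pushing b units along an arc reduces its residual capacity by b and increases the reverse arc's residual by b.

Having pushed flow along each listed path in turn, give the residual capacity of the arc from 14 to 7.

after path 1 (0→5→8, push 8): res(14,7)=23
after path 2 (0→14→2→8, push 3): res(14,7)=23
after path 3 (0→6→1→9→13→14→7→5→8, push 7): res(14,7)=16
after path 4 (0→14→7→8, push 4): res(14,7)=12
after path 5 (0→11→14→7→8, push 4): res(14,7)=8
after path 6 (0→6→1→13→2→8, push 7): res(14,7)=8

Residual capacity of (14,7): 8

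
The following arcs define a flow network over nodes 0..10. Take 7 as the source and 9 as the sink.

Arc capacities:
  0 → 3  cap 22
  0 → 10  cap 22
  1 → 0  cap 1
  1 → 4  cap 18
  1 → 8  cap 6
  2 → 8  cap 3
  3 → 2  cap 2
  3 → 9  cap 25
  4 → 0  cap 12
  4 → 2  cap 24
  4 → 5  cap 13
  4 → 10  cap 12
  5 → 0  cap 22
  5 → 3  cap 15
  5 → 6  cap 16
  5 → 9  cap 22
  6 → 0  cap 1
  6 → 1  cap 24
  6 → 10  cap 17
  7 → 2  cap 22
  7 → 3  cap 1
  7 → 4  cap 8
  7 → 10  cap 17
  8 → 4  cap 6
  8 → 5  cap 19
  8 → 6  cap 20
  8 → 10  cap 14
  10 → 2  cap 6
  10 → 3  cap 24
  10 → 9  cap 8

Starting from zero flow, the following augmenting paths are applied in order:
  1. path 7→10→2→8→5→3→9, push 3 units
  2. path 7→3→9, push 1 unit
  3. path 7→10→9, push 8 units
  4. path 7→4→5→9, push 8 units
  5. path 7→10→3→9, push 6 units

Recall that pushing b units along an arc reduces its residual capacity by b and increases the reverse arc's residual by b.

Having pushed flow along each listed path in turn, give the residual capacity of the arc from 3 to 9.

Residual capacity of (3,9): 15

after path 1 (7→10→2→8→5→3→9, push 3): res(3,9)=22
after path 2 (7→3→9, push 1): res(3,9)=21
after path 3 (7→10→9, push 8): res(3,9)=21
after path 4 (7→4→5→9, push 8): res(3,9)=21
after path 5 (7→10→3→9, push 6): res(3,9)=15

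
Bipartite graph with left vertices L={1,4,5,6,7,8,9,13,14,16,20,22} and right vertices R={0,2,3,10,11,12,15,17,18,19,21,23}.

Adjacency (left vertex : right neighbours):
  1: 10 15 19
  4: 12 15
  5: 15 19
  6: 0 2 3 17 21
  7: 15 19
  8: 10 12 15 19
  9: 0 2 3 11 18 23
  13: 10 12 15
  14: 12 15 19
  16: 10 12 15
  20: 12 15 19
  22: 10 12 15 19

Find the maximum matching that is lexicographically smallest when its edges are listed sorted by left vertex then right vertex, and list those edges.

Lex-smallest maximum matching: {(1,10), (4,12), (5,15), (6,0), (7,19), (9,2)}

|M| = 6 (so the lex-smallest maximum matching has 6 edges)
process left vertices in ascending order; for each, take the smallest-labelled available neighbour that still permits 6 edges overall, or leave it unmatched if none does
lex-smallest matching: {1-10, 4-12, 5-15, 6-0, 7-19, 9-2}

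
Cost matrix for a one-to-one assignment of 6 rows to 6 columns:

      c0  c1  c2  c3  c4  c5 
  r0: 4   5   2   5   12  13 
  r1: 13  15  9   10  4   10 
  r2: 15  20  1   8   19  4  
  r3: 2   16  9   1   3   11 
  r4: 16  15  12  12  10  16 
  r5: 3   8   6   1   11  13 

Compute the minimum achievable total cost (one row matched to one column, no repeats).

Minimum assignment cost: 28

one of 2 optimal assignments: row0→col1 (cost 5), row1→col4 (cost 4), row2→col5 (cost 4), row3→col0 (cost 2), row4→col2 (cost 12), row5→col3 (cost 1)
total = 5 + 4 + 4 + 2 + 12 + 1 = 28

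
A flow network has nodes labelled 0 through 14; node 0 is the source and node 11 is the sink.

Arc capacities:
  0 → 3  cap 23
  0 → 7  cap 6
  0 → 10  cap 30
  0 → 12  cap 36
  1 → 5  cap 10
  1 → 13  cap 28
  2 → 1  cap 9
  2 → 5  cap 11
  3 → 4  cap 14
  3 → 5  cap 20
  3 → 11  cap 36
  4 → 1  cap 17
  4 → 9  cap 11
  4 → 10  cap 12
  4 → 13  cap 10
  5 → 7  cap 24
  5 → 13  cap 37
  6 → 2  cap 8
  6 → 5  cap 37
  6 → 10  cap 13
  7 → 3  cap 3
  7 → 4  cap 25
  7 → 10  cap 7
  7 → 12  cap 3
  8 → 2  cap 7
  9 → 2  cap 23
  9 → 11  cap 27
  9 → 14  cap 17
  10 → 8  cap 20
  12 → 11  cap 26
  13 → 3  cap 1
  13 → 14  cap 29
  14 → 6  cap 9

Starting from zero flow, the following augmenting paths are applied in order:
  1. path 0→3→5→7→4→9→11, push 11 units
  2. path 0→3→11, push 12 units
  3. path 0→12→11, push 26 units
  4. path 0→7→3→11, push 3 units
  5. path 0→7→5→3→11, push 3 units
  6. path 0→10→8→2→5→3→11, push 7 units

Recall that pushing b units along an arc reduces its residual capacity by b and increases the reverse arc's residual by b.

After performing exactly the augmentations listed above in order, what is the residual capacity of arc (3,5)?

Residual capacity of (3,5): 19

after path 1 (0→3→5→7→4→9→11, push 11): res(3,5)=9
after path 2 (0→3→11, push 12): res(3,5)=9
after path 3 (0→12→11, push 26): res(3,5)=9
after path 4 (0→7→3→11, push 3): res(3,5)=9
after path 5 (0→7→5→3→11, push 3): res(3,5)=12
after path 6 (0→10→8→2→5→3→11, push 7): res(3,5)=19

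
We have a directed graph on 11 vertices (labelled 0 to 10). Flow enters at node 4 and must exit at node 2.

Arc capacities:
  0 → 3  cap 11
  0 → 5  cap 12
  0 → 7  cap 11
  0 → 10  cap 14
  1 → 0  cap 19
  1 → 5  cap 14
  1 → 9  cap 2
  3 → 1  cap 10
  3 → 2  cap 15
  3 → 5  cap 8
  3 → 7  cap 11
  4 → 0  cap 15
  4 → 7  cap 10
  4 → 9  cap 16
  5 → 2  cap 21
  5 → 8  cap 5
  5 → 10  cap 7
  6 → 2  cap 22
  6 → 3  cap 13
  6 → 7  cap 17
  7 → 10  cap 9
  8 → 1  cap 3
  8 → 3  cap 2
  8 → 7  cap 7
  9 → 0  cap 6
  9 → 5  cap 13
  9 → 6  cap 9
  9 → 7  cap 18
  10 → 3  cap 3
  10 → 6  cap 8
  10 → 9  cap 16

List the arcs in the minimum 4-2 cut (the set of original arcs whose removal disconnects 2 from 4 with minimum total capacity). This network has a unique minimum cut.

augment #1: 4→0→3→2 push 11
augment #2: 4→0→5→2 push 4
augment #3: 4→9→5→2 push 13
augment #4: 4→9→6→2 push 3
augment #5: 4→7→10→3→2 push 3
augment #6: 4→7→10→6→2 push 6
max flow = 40; residual-reachable set from 4 gives S-side
cut edges (S→T): {(4,0), (4,9), (7,10)} total cap 40

Min-cut arcs: {(4,0), (4,9), (7,10)} (total capacity 40)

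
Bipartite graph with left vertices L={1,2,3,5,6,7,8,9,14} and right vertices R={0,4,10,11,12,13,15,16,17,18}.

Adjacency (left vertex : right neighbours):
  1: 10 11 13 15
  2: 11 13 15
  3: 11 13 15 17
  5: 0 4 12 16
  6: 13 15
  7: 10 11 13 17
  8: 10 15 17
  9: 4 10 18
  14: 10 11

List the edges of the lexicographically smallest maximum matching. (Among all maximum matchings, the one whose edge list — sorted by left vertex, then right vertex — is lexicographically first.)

|M| = 7 (so the lex-smallest maximum matching has 7 edges)
process left vertices in ascending order; for each, take the smallest-labelled available neighbour that still permits 7 edges overall, or leave it unmatched if none does
lex-smallest matching: {1-10, 2-11, 3-13, 5-0, 6-15, 7-17, 9-4}

Lex-smallest maximum matching: {(1,10), (2,11), (3,13), (5,0), (6,15), (7,17), (9,4)}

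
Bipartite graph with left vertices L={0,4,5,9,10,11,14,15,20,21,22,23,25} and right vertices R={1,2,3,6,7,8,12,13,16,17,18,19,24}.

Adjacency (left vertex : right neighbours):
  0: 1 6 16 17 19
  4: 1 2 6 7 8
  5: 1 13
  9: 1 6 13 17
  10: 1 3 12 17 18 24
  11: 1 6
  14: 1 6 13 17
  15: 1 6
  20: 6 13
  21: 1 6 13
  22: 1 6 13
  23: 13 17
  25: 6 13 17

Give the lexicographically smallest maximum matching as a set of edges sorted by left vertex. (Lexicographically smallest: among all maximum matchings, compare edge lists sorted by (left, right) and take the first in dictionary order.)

|M| = 7 (so the lex-smallest maximum matching has 7 edges)
process left vertices in ascending order; for each, take the smallest-labelled available neighbour that still permits 7 edges overall, or leave it unmatched if none does
lex-smallest matching: {0-16, 4-2, 5-1, 9-6, 10-3, 14-13, 23-17}

Lex-smallest maximum matching: {(0,16), (4,2), (5,1), (9,6), (10,3), (14,13), (23,17)}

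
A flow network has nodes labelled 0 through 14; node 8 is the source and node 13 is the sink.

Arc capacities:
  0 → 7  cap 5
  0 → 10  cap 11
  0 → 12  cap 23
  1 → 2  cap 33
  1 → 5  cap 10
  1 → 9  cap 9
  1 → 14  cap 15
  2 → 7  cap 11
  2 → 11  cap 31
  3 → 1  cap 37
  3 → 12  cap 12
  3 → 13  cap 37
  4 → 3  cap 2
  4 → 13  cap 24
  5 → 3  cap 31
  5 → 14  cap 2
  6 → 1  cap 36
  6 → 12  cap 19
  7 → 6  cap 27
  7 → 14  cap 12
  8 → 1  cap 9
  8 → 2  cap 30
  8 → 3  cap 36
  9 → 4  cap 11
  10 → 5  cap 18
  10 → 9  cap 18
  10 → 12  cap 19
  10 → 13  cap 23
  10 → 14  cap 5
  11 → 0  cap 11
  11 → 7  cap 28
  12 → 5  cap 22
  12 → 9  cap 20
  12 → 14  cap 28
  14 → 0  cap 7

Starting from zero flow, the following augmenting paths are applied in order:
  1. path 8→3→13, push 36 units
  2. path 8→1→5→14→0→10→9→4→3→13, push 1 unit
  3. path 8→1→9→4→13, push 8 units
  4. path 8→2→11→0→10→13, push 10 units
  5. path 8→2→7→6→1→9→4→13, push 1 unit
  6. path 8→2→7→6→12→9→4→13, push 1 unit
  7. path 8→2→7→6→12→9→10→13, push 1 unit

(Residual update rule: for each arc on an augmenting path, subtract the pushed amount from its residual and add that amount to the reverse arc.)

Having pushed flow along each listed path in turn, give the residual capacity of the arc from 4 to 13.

Residual capacity of (4,13): 14

after path 1 (8→3→13, push 36): res(4,13)=24
after path 2 (8→1→5→14→0→10→9→4→3→13, push 1): res(4,13)=24
after path 3 (8→1→9→4→13, push 8): res(4,13)=16
after path 4 (8→2→11→0→10→13, push 10): res(4,13)=16
after path 5 (8→2→7→6→1→9→4→13, push 1): res(4,13)=15
after path 6 (8→2→7→6→12→9→4→13, push 1): res(4,13)=14
after path 7 (8→2→7→6→12→9→10→13, push 1): res(4,13)=14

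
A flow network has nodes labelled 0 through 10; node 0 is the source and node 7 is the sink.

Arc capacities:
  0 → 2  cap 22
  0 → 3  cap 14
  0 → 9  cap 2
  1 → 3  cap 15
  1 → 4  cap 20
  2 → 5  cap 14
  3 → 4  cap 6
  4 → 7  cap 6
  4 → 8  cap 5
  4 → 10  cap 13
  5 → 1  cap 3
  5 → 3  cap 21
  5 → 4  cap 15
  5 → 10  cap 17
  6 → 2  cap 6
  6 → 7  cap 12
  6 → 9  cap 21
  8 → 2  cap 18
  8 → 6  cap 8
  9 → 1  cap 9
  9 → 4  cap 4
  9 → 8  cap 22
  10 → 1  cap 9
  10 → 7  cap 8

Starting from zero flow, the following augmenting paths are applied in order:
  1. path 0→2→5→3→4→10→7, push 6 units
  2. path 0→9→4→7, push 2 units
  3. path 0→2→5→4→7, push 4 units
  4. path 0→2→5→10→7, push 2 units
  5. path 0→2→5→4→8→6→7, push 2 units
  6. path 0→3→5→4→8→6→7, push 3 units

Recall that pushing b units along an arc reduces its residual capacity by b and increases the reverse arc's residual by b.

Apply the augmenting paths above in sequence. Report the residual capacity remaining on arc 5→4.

Residual capacity of (5,4): 6

after path 1 (0→2→5→3→4→10→7, push 6): res(5,4)=15
after path 2 (0→9→4→7, push 2): res(5,4)=15
after path 3 (0→2→5→4→7, push 4): res(5,4)=11
after path 4 (0→2→5→10→7, push 2): res(5,4)=11
after path 5 (0→2→5→4→8→6→7, push 2): res(5,4)=9
after path 6 (0→3→5→4→8→6→7, push 3): res(5,4)=6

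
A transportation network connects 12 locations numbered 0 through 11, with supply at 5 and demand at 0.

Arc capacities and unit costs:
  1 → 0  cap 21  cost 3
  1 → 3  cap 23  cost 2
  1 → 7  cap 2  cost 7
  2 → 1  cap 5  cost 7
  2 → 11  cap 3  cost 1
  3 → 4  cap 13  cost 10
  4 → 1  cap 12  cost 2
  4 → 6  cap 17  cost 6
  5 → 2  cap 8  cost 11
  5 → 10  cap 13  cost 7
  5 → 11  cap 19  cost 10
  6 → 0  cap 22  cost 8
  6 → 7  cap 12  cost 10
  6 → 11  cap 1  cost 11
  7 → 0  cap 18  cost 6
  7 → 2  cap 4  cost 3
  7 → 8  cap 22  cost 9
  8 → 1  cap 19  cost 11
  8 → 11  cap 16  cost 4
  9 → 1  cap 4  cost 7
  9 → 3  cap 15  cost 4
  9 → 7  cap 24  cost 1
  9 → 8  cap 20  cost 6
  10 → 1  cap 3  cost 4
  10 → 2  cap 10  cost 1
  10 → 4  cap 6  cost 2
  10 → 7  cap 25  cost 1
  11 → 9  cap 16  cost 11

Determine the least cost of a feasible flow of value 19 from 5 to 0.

Minimum cost for 19 units: 315

shortest-cost path #1: 5→10→1→0 push 3 @ unit cost 14 (adds 42)
shortest-cost path #2: 5→10→7→0 push 10 @ unit cost 14 (adds 140)
shortest-cost path #3: 5→2→1→0 push 5 @ unit cost 21 (adds 105)
shortest-cost path #4: 5→11→9→7→0 push 1 @ unit cost 28 (adds 28)
total cost = 315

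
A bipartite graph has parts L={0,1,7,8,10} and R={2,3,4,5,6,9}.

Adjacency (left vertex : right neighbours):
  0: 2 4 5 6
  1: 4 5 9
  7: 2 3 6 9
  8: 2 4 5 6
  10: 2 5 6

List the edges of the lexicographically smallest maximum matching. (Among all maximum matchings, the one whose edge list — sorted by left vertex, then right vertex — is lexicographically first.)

Lex-smallest maximum matching: {(0,2), (1,4), (7,3), (8,5), (10,6)}

|M| = 5 (so the lex-smallest maximum matching has 5 edges)
process left vertices in ascending order; for each, take the smallest-labelled available neighbour that still permits 5 edges overall, or leave it unmatched if none does
lex-smallest matching: {0-2, 1-4, 7-3, 8-5, 10-6}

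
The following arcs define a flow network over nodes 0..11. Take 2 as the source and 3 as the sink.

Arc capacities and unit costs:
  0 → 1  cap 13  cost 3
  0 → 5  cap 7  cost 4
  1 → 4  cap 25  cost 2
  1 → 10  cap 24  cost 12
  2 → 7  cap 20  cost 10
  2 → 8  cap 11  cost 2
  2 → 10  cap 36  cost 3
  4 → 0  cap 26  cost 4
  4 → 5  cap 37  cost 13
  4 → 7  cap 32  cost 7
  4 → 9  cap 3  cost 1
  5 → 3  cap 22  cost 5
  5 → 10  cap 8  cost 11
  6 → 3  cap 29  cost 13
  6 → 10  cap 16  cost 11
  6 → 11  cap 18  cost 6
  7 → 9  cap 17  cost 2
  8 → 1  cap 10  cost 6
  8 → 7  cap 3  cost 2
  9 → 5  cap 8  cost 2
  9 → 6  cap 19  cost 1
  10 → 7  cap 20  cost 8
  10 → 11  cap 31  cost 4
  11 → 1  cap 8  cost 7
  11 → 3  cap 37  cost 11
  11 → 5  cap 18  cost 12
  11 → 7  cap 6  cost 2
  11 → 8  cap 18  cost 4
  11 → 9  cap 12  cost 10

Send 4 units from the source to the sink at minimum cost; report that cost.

shortest-cost path #1: 2→8→7→9→5→3 push 3 @ unit cost 13 (adds 39)
shortest-cost path #2: 2→10→11→3 push 1 @ unit cost 18 (adds 18)
total cost = 57

Minimum cost for 4 units: 57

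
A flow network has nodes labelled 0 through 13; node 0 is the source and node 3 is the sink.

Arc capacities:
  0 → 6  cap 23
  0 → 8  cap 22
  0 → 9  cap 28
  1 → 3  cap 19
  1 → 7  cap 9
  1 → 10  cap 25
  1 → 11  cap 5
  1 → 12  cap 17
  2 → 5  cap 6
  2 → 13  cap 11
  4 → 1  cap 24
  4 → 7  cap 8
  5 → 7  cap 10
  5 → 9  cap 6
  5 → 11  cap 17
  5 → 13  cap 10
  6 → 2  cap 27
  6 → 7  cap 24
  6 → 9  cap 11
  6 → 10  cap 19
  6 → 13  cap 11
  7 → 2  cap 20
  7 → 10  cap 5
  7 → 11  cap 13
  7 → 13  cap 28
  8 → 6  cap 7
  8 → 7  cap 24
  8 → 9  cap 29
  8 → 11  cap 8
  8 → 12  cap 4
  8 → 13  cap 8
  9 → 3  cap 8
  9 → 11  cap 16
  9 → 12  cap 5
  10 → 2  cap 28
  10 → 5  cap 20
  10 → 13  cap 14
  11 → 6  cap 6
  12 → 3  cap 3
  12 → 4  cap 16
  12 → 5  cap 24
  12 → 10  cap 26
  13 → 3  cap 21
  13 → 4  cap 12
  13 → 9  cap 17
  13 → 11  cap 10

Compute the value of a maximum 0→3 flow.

augment #1: 0→9→3 bottleneck 8, total now 8
augment #2: 0→6→13→3 bottleneck 11, total now 19
augment #3: 0→8→12→3 bottleneck 3, total now 22
augment #4: 0→8→13→3 bottleneck 8, total now 30
augment #5: 0→6→2→13→3 bottleneck 2, total now 32
augment #6: 0→8→12→4→1→3 bottleneck 1, total now 33
augment #7: 0→9→12→4→1→3 bottleneck 5, total now 38
augment #8: 0→6→2→13→4→1→3 bottleneck 9, total now 47
augment #9: 0→6→7→13→4→1→3 bottleneck 1, total now 48
augment #10: 0→8→7→13→4→1→3 bottleneck 2, total now 50

Maximum flow value: 50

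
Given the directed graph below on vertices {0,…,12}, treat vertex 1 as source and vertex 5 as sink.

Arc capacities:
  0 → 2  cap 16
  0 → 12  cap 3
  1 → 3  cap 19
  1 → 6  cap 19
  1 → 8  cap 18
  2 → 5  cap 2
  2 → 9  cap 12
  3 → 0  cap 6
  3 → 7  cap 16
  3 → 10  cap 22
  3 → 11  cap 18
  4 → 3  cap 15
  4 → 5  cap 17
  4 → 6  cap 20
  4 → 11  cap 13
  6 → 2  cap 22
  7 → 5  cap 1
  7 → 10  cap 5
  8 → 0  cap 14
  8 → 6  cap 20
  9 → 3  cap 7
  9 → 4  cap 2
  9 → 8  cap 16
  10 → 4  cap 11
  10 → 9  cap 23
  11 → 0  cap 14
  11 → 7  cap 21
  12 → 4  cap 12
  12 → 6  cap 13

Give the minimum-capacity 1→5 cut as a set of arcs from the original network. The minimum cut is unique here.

Min-cut arcs: {(0,12), (2,5), (7,5), (9,4), (10,4)} (total capacity 19)

augment #1: 1→3→7→5 push 1
augment #2: 1→6→2→5 push 2
augment #3: 1→3→10→4→5 push 11
augment #4: 1→3→0→12→4→5 push 3
augment #5: 1→3→10→9→4→5 push 2
max flow = 19; residual-reachable set from 1 gives S-side
cut edges (S→T): {(0,12), (2,5), (7,5), (9,4), (10,4)} total cap 19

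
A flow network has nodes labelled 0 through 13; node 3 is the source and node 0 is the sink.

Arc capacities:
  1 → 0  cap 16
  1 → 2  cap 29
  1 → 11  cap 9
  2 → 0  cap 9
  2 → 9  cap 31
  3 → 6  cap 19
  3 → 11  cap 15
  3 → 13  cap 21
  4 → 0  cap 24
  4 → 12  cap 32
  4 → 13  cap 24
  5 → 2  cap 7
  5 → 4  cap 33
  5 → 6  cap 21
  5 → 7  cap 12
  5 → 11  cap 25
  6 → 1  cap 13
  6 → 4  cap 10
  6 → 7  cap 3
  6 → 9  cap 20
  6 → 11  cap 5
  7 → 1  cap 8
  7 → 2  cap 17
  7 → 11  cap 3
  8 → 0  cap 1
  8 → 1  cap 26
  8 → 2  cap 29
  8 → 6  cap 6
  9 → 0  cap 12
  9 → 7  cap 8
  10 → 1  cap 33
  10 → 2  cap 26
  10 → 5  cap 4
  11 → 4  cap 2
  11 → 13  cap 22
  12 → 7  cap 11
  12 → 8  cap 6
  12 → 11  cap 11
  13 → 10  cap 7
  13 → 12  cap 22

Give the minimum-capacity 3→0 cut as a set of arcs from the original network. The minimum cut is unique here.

Min-cut arcs: {(3,6), (11,4), (12,7), (12,8), (13,10)} (total capacity 45)

augment #1: 3→6→1→0 push 13
augment #2: 3→6→4→0 push 6
augment #3: 3→11→4→0 push 2
augment #4: 3→13→10→1→0 push 3
augment #5: 3→13→10→2→0 push 4
augment #6: 3→13→12→8→0 push 1
augment #7: 3→13→12→7→2→0 push 5
augment #8: 3→13→12→7→2→9→0 push 6
augment #9: 3→13→12→8→2→9→0 push 2
augment #10: 3→11→13→12→8→2→9→0 push 3
max flow = 45; residual-reachable set from 3 gives S-side
cut edges (S→T): {(3,6), (11,4), (12,7), (12,8), (13,10)} total cap 45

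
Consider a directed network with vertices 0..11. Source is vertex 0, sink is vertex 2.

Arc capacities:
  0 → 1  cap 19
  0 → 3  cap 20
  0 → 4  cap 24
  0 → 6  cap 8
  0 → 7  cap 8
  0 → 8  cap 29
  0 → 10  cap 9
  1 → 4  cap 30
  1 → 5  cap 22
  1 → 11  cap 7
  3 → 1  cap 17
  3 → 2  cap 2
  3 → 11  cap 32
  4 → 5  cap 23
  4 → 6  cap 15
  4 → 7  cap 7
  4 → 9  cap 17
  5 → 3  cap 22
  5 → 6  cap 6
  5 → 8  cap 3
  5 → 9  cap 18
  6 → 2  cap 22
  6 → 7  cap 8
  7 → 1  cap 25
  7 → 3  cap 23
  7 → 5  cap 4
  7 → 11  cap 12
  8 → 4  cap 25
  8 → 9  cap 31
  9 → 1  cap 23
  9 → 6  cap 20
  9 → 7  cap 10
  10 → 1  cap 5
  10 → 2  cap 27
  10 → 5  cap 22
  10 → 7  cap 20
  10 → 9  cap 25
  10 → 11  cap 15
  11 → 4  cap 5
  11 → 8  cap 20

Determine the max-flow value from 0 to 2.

augment #1: 0→3→2 bottleneck 2, total now 2
augment #2: 0→6→2 bottleneck 8, total now 10
augment #3: 0→10→2 bottleneck 9, total now 19
augment #4: 0→4→6→2 bottleneck 14, total now 33

Maximum flow value: 33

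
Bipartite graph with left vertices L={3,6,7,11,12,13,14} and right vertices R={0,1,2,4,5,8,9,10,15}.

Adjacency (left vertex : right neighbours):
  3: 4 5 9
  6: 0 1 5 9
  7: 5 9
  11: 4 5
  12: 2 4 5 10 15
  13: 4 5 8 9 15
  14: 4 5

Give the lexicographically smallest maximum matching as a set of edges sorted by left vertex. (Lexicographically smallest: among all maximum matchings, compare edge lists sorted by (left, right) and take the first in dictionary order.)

Lex-smallest maximum matching: {(3,4), (6,0), (7,9), (11,5), (12,2), (13,8)}

|M| = 6 (so the lex-smallest maximum matching has 6 edges)
process left vertices in ascending order; for each, take the smallest-labelled available neighbour that still permits 6 edges overall, or leave it unmatched if none does
lex-smallest matching: {3-4, 6-0, 7-9, 11-5, 12-2, 13-8}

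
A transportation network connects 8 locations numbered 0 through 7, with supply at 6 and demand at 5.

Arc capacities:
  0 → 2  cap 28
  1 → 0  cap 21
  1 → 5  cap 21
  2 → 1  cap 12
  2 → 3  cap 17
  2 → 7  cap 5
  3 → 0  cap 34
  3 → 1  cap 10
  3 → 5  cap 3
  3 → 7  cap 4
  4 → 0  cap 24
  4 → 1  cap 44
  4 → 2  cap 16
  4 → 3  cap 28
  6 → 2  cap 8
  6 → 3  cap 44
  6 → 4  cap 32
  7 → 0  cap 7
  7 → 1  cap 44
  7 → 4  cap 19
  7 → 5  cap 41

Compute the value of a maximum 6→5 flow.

augment #1: 6→3→5 bottleneck 3, total now 3
augment #2: 6→2→1→5 bottleneck 8, total now 11
augment #3: 6→3→1→5 bottleneck 10, total now 21
augment #4: 6→3→7→5 bottleneck 4, total now 25
augment #5: 6→4→1→5 bottleneck 3, total now 28
augment #6: 6→4→2→7→5 bottleneck 5, total now 33

Maximum flow value: 33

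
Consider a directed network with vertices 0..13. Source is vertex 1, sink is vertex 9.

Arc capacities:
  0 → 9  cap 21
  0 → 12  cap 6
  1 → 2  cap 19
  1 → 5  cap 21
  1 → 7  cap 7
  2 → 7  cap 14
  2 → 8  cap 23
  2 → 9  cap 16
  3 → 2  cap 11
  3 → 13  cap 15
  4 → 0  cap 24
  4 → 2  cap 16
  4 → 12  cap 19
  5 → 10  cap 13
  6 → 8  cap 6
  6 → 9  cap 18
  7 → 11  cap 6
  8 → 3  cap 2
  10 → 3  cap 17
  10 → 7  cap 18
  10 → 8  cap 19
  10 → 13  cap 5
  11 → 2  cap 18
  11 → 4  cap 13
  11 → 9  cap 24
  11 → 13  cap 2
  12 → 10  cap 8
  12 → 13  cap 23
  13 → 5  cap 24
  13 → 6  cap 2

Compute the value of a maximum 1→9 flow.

Maximum flow value: 24

augment #1: 1→2→9 bottleneck 16, total now 16
augment #2: 1→7→11→9 bottleneck 6, total now 22
augment #3: 1→5→10→13→6→9 bottleneck 2, total now 24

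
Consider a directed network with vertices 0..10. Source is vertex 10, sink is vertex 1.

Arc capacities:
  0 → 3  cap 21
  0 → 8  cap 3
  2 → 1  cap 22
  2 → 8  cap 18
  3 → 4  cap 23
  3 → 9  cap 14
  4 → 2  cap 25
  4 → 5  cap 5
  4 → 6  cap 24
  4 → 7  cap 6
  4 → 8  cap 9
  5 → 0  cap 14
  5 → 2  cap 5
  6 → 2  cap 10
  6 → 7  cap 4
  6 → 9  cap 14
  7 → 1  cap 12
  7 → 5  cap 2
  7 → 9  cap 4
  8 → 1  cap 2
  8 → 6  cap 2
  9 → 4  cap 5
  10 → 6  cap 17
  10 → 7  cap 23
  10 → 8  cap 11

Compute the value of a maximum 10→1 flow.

Maximum flow value: 31

augment #1: 10→7→1 bottleneck 12, total now 12
augment #2: 10→8→1 bottleneck 2, total now 14
augment #3: 10→6→2→1 bottleneck 10, total now 24
augment #4: 10→7→5→2→1 bottleneck 2, total now 26
augment #5: 10→6→9→4→2→1 bottleneck 5, total now 31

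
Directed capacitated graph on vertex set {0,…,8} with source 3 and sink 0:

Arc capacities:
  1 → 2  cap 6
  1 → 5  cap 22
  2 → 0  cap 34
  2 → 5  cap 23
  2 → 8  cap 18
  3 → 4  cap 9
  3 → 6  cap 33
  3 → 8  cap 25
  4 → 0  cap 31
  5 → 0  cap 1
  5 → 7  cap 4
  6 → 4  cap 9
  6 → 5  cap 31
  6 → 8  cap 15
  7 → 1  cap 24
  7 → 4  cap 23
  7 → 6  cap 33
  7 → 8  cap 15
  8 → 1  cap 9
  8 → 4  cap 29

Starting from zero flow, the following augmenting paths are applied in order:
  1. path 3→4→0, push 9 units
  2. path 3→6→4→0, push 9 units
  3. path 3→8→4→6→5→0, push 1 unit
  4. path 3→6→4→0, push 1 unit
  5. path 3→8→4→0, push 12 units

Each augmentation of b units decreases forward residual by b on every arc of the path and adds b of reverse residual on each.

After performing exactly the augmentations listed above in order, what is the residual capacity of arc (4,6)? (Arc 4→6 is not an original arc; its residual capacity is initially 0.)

after path 1 (3→4→0, push 9): res(4,6)=0
after path 2 (3→6→4→0, push 9): res(4,6)=9
after path 3 (3→8→4→6→5→0, push 1): res(4,6)=8
after path 4 (3→6→4→0, push 1): res(4,6)=9
after path 5 (3→8→4→0, push 12): res(4,6)=9

Residual capacity of (4,6): 9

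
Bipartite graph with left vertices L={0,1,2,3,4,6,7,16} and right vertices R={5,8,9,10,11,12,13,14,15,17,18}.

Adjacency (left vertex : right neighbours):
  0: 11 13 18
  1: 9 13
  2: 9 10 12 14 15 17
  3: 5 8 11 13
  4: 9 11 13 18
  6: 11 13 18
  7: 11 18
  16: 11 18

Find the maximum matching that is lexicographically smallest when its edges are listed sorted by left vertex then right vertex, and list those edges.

|M| = 6 (so the lex-smallest maximum matching has 6 edges)
process left vertices in ascending order; for each, take the smallest-labelled available neighbour that still permits 6 edges overall, or leave it unmatched if none does
lex-smallest matching: {0-11, 1-9, 2-10, 3-5, 4-13, 6-18}

Lex-smallest maximum matching: {(0,11), (1,9), (2,10), (3,5), (4,13), (6,18)}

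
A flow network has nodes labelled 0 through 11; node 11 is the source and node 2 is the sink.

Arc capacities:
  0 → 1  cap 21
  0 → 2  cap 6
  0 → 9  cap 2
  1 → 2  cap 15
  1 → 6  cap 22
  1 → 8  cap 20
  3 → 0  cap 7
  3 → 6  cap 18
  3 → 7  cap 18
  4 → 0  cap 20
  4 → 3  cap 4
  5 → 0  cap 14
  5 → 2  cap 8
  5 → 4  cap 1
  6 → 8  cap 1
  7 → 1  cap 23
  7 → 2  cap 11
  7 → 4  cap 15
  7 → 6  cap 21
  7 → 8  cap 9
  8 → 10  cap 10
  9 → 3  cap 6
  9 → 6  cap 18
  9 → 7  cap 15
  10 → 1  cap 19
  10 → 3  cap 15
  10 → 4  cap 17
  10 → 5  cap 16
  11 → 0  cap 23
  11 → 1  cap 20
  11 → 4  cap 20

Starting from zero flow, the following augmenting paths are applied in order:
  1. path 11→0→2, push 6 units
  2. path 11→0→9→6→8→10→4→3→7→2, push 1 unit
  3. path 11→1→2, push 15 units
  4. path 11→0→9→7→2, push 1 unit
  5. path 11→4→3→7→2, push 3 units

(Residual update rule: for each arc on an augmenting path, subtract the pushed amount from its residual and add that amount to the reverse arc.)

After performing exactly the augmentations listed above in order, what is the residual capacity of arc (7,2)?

after path 1 (11→0→2, push 6): res(7,2)=11
after path 2 (11→0→9→6→8→10→4→3→7→2, push 1): res(7,2)=10
after path 3 (11→1→2, push 15): res(7,2)=10
after path 4 (11→0→9→7→2, push 1): res(7,2)=9
after path 5 (11→4→3→7→2, push 3): res(7,2)=6

Residual capacity of (7,2): 6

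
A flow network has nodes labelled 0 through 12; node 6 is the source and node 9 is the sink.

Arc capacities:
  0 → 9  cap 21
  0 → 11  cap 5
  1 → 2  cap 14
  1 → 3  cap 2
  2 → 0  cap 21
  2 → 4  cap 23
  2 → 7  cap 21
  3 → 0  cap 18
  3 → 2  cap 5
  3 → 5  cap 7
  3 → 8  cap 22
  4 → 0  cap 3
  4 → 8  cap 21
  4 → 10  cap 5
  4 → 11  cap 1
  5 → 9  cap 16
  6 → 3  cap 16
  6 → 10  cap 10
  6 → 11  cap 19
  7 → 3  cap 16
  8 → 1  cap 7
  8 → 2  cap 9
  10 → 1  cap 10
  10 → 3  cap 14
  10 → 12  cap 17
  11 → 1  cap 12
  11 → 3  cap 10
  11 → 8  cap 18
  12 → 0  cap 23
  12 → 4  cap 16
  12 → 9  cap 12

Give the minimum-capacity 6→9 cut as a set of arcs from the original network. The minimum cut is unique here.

Min-cut arcs: {(0,9), (3,5), (12,9)} (total capacity 40)

augment #1: 6→3→0→9 push 16
augment #2: 6→10→12→9 push 10
augment #3: 6→11→3→0→9 push 2
augment #4: 6→11→3→5→9 push 7
augment #5: 6→11→1→2→0→9 push 3
augment #6: 6→11→1→2→4→10→12→9 push 2
max flow = 40; residual-reachable set from 6 gives S-side
cut edges (S→T): {(0,9), (3,5), (12,9)} total cap 40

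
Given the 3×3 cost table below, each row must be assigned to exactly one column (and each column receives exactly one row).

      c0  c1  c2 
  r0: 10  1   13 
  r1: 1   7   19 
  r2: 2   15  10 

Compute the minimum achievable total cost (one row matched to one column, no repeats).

optimal assignment: row0→col1 (cost 1), row1→col0 (cost 1), row2→col2 (cost 10)
total = 1 + 1 + 10 = 12

Minimum assignment cost: 12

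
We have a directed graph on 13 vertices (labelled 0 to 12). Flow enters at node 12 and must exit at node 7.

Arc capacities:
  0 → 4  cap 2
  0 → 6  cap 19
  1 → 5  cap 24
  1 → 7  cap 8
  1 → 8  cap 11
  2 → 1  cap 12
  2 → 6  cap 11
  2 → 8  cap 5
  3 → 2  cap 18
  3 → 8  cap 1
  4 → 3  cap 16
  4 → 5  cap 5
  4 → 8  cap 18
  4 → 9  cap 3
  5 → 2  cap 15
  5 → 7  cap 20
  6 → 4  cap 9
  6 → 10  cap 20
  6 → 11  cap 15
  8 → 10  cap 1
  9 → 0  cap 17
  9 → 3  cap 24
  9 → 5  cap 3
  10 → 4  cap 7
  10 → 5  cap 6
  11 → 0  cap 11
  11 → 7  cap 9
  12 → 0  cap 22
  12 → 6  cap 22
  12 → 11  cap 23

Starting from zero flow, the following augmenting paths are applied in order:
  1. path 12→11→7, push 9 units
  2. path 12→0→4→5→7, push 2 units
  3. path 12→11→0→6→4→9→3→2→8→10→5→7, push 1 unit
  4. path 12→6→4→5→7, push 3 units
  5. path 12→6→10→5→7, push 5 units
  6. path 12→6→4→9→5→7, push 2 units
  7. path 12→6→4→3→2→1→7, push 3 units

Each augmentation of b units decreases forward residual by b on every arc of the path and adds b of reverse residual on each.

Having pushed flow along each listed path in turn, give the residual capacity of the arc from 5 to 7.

Residual capacity of (5,7): 7

after path 1 (12→11→7, push 9): res(5,7)=20
after path 2 (12→0→4→5→7, push 2): res(5,7)=18
after path 3 (12→11→0→6→4→9→3→2→8→10→5→7, push 1): res(5,7)=17
after path 4 (12→6→4→5→7, push 3): res(5,7)=14
after path 5 (12→6→10→5→7, push 5): res(5,7)=9
after path 6 (12→6→4→9→5→7, push 2): res(5,7)=7
after path 7 (12→6→4→3→2→1→7, push 3): res(5,7)=7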